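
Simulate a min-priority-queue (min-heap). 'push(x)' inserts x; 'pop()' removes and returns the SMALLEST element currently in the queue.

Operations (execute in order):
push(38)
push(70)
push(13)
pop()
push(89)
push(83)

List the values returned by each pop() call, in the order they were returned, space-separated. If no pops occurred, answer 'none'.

push(38): heap contents = [38]
push(70): heap contents = [38, 70]
push(13): heap contents = [13, 38, 70]
pop() → 13: heap contents = [38, 70]
push(89): heap contents = [38, 70, 89]
push(83): heap contents = [38, 70, 83, 89]

Answer: 13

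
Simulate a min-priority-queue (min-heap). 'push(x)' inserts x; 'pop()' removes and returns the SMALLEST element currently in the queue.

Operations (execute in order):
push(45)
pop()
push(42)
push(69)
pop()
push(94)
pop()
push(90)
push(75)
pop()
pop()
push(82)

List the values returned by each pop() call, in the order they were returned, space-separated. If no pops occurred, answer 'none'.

Answer: 45 42 69 75 90

Derivation:
push(45): heap contents = [45]
pop() → 45: heap contents = []
push(42): heap contents = [42]
push(69): heap contents = [42, 69]
pop() → 42: heap contents = [69]
push(94): heap contents = [69, 94]
pop() → 69: heap contents = [94]
push(90): heap contents = [90, 94]
push(75): heap contents = [75, 90, 94]
pop() → 75: heap contents = [90, 94]
pop() → 90: heap contents = [94]
push(82): heap contents = [82, 94]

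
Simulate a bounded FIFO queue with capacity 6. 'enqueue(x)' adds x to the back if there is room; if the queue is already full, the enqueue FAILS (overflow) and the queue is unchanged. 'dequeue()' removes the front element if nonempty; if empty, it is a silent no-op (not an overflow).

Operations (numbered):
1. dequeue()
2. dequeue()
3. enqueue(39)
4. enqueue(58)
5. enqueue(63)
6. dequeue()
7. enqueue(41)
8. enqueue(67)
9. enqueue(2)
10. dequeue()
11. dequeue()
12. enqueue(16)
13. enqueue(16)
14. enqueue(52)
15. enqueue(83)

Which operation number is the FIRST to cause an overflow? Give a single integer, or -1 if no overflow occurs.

Answer: 15

Derivation:
1. dequeue(): empty, no-op, size=0
2. dequeue(): empty, no-op, size=0
3. enqueue(39): size=1
4. enqueue(58): size=2
5. enqueue(63): size=3
6. dequeue(): size=2
7. enqueue(41): size=3
8. enqueue(67): size=4
9. enqueue(2): size=5
10. dequeue(): size=4
11. dequeue(): size=3
12. enqueue(16): size=4
13. enqueue(16): size=5
14. enqueue(52): size=6
15. enqueue(83): size=6=cap → OVERFLOW (fail)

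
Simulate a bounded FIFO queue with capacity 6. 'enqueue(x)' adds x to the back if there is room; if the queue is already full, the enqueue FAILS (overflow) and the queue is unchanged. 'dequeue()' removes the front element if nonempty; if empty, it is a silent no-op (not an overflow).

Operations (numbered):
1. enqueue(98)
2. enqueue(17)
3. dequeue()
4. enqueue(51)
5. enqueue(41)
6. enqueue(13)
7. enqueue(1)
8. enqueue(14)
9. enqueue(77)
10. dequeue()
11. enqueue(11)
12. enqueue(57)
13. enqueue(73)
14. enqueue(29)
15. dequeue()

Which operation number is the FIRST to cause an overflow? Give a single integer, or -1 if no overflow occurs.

1. enqueue(98): size=1
2. enqueue(17): size=2
3. dequeue(): size=1
4. enqueue(51): size=2
5. enqueue(41): size=3
6. enqueue(13): size=4
7. enqueue(1): size=5
8. enqueue(14): size=6
9. enqueue(77): size=6=cap → OVERFLOW (fail)
10. dequeue(): size=5
11. enqueue(11): size=6
12. enqueue(57): size=6=cap → OVERFLOW (fail)
13. enqueue(73): size=6=cap → OVERFLOW (fail)
14. enqueue(29): size=6=cap → OVERFLOW (fail)
15. dequeue(): size=5

Answer: 9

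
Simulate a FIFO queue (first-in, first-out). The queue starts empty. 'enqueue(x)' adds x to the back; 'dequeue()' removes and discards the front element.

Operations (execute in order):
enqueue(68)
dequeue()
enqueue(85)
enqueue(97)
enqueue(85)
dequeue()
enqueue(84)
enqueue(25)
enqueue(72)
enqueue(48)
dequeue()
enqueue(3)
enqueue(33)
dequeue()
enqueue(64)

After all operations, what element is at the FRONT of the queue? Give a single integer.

Answer: 84

Derivation:
enqueue(68): queue = [68]
dequeue(): queue = []
enqueue(85): queue = [85]
enqueue(97): queue = [85, 97]
enqueue(85): queue = [85, 97, 85]
dequeue(): queue = [97, 85]
enqueue(84): queue = [97, 85, 84]
enqueue(25): queue = [97, 85, 84, 25]
enqueue(72): queue = [97, 85, 84, 25, 72]
enqueue(48): queue = [97, 85, 84, 25, 72, 48]
dequeue(): queue = [85, 84, 25, 72, 48]
enqueue(3): queue = [85, 84, 25, 72, 48, 3]
enqueue(33): queue = [85, 84, 25, 72, 48, 3, 33]
dequeue(): queue = [84, 25, 72, 48, 3, 33]
enqueue(64): queue = [84, 25, 72, 48, 3, 33, 64]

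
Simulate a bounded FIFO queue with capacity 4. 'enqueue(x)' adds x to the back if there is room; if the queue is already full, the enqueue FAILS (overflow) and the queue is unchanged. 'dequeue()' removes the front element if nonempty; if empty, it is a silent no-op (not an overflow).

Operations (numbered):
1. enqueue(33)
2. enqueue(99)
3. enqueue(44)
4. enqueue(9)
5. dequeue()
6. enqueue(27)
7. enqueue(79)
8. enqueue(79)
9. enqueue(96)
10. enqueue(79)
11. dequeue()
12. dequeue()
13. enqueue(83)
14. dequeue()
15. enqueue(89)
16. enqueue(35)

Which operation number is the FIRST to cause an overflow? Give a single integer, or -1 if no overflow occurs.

1. enqueue(33): size=1
2. enqueue(99): size=2
3. enqueue(44): size=3
4. enqueue(9): size=4
5. dequeue(): size=3
6. enqueue(27): size=4
7. enqueue(79): size=4=cap → OVERFLOW (fail)
8. enqueue(79): size=4=cap → OVERFLOW (fail)
9. enqueue(96): size=4=cap → OVERFLOW (fail)
10. enqueue(79): size=4=cap → OVERFLOW (fail)
11. dequeue(): size=3
12. dequeue(): size=2
13. enqueue(83): size=3
14. dequeue(): size=2
15. enqueue(89): size=3
16. enqueue(35): size=4

Answer: 7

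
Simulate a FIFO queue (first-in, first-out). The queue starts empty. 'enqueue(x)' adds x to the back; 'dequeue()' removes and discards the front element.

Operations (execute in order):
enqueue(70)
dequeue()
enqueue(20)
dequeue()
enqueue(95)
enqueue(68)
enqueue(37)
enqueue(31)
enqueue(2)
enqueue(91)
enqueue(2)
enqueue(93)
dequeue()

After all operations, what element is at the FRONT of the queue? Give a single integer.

Answer: 68

Derivation:
enqueue(70): queue = [70]
dequeue(): queue = []
enqueue(20): queue = [20]
dequeue(): queue = []
enqueue(95): queue = [95]
enqueue(68): queue = [95, 68]
enqueue(37): queue = [95, 68, 37]
enqueue(31): queue = [95, 68, 37, 31]
enqueue(2): queue = [95, 68, 37, 31, 2]
enqueue(91): queue = [95, 68, 37, 31, 2, 91]
enqueue(2): queue = [95, 68, 37, 31, 2, 91, 2]
enqueue(93): queue = [95, 68, 37, 31, 2, 91, 2, 93]
dequeue(): queue = [68, 37, 31, 2, 91, 2, 93]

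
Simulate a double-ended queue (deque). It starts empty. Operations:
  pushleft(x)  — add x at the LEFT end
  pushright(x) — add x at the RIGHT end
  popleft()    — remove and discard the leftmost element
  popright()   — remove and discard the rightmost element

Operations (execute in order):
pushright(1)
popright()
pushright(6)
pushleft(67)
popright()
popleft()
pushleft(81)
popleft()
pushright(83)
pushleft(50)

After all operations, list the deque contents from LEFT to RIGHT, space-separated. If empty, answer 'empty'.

pushright(1): [1]
popright(): []
pushright(6): [6]
pushleft(67): [67, 6]
popright(): [67]
popleft(): []
pushleft(81): [81]
popleft(): []
pushright(83): [83]
pushleft(50): [50, 83]

Answer: 50 83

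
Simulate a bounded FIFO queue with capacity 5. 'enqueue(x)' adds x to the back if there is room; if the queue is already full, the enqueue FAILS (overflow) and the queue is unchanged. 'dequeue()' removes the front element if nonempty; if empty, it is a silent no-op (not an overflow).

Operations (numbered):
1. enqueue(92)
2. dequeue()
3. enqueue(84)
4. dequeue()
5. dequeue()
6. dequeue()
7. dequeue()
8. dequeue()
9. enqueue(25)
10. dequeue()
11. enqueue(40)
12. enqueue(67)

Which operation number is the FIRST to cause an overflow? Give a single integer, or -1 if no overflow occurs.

1. enqueue(92): size=1
2. dequeue(): size=0
3. enqueue(84): size=1
4. dequeue(): size=0
5. dequeue(): empty, no-op, size=0
6. dequeue(): empty, no-op, size=0
7. dequeue(): empty, no-op, size=0
8. dequeue(): empty, no-op, size=0
9. enqueue(25): size=1
10. dequeue(): size=0
11. enqueue(40): size=1
12. enqueue(67): size=2

Answer: -1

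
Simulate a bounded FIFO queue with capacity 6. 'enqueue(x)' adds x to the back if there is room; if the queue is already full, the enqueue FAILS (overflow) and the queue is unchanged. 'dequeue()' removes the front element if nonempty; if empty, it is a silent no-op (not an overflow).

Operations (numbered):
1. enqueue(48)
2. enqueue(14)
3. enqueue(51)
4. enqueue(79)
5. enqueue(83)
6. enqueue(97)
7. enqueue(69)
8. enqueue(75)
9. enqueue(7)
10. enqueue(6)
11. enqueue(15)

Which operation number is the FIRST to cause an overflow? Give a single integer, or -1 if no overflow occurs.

Answer: 7

Derivation:
1. enqueue(48): size=1
2. enqueue(14): size=2
3. enqueue(51): size=3
4. enqueue(79): size=4
5. enqueue(83): size=5
6. enqueue(97): size=6
7. enqueue(69): size=6=cap → OVERFLOW (fail)
8. enqueue(75): size=6=cap → OVERFLOW (fail)
9. enqueue(7): size=6=cap → OVERFLOW (fail)
10. enqueue(6): size=6=cap → OVERFLOW (fail)
11. enqueue(15): size=6=cap → OVERFLOW (fail)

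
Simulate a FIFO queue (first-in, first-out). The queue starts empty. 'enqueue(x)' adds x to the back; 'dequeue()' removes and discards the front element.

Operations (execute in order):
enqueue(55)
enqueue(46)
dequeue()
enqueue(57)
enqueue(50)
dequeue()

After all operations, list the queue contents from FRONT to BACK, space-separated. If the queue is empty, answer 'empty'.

enqueue(55): [55]
enqueue(46): [55, 46]
dequeue(): [46]
enqueue(57): [46, 57]
enqueue(50): [46, 57, 50]
dequeue(): [57, 50]

Answer: 57 50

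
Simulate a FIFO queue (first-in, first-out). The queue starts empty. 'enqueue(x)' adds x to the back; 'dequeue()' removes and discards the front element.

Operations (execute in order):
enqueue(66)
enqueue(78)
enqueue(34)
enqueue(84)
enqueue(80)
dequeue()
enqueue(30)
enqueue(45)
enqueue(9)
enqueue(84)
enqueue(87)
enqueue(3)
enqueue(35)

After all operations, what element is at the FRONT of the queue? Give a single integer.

enqueue(66): queue = [66]
enqueue(78): queue = [66, 78]
enqueue(34): queue = [66, 78, 34]
enqueue(84): queue = [66, 78, 34, 84]
enqueue(80): queue = [66, 78, 34, 84, 80]
dequeue(): queue = [78, 34, 84, 80]
enqueue(30): queue = [78, 34, 84, 80, 30]
enqueue(45): queue = [78, 34, 84, 80, 30, 45]
enqueue(9): queue = [78, 34, 84, 80, 30, 45, 9]
enqueue(84): queue = [78, 34, 84, 80, 30, 45, 9, 84]
enqueue(87): queue = [78, 34, 84, 80, 30, 45, 9, 84, 87]
enqueue(3): queue = [78, 34, 84, 80, 30, 45, 9, 84, 87, 3]
enqueue(35): queue = [78, 34, 84, 80, 30, 45, 9, 84, 87, 3, 35]

Answer: 78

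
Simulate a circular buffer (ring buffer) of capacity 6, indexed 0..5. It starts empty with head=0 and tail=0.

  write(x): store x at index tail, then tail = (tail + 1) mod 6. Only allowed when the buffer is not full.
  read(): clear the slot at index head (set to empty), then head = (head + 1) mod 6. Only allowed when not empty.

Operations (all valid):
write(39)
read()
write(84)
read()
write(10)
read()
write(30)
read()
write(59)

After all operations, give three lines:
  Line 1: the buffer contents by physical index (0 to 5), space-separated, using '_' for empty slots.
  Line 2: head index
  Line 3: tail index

Answer: _ _ _ _ 59 _
4
5

Derivation:
write(39): buf=[39 _ _ _ _ _], head=0, tail=1, size=1
read(): buf=[_ _ _ _ _ _], head=1, tail=1, size=0
write(84): buf=[_ 84 _ _ _ _], head=1, tail=2, size=1
read(): buf=[_ _ _ _ _ _], head=2, tail=2, size=0
write(10): buf=[_ _ 10 _ _ _], head=2, tail=3, size=1
read(): buf=[_ _ _ _ _ _], head=3, tail=3, size=0
write(30): buf=[_ _ _ 30 _ _], head=3, tail=4, size=1
read(): buf=[_ _ _ _ _ _], head=4, tail=4, size=0
write(59): buf=[_ _ _ _ 59 _], head=4, tail=5, size=1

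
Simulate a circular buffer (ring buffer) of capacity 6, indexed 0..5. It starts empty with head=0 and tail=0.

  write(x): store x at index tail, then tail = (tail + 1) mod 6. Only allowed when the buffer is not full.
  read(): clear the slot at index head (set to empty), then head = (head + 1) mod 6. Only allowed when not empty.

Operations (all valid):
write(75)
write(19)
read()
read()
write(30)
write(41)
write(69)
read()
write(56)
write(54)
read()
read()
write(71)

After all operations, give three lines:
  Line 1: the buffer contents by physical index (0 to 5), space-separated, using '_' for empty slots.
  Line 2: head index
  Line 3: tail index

write(75): buf=[75 _ _ _ _ _], head=0, tail=1, size=1
write(19): buf=[75 19 _ _ _ _], head=0, tail=2, size=2
read(): buf=[_ 19 _ _ _ _], head=1, tail=2, size=1
read(): buf=[_ _ _ _ _ _], head=2, tail=2, size=0
write(30): buf=[_ _ 30 _ _ _], head=2, tail=3, size=1
write(41): buf=[_ _ 30 41 _ _], head=2, tail=4, size=2
write(69): buf=[_ _ 30 41 69 _], head=2, tail=5, size=3
read(): buf=[_ _ _ 41 69 _], head=3, tail=5, size=2
write(56): buf=[_ _ _ 41 69 56], head=3, tail=0, size=3
write(54): buf=[54 _ _ 41 69 56], head=3, tail=1, size=4
read(): buf=[54 _ _ _ 69 56], head=4, tail=1, size=3
read(): buf=[54 _ _ _ _ 56], head=5, tail=1, size=2
write(71): buf=[54 71 _ _ _ 56], head=5, tail=2, size=3

Answer: 54 71 _ _ _ 56
5
2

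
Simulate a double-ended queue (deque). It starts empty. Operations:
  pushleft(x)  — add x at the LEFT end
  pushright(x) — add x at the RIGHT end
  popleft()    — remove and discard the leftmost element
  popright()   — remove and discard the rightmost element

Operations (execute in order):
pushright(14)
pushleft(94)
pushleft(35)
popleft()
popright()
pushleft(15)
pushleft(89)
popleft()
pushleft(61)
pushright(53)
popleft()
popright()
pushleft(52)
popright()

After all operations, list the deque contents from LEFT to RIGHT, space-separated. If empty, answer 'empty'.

Answer: 52 15

Derivation:
pushright(14): [14]
pushleft(94): [94, 14]
pushleft(35): [35, 94, 14]
popleft(): [94, 14]
popright(): [94]
pushleft(15): [15, 94]
pushleft(89): [89, 15, 94]
popleft(): [15, 94]
pushleft(61): [61, 15, 94]
pushright(53): [61, 15, 94, 53]
popleft(): [15, 94, 53]
popright(): [15, 94]
pushleft(52): [52, 15, 94]
popright(): [52, 15]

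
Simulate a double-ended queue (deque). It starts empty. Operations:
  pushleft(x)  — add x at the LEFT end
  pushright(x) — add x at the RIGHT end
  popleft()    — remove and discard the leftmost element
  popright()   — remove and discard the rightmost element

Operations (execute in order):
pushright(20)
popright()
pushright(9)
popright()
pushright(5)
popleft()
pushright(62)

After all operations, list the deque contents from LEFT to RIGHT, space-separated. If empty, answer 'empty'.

Answer: 62

Derivation:
pushright(20): [20]
popright(): []
pushright(9): [9]
popright(): []
pushright(5): [5]
popleft(): []
pushright(62): [62]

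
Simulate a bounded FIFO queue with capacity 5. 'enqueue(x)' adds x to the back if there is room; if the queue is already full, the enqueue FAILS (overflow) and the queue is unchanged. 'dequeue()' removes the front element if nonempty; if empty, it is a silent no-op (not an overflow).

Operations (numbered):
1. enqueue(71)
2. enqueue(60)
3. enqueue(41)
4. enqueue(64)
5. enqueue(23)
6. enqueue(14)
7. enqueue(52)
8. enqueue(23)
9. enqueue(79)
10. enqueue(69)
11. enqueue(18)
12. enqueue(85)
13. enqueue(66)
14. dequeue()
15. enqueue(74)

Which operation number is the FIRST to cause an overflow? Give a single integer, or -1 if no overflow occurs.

Answer: 6

Derivation:
1. enqueue(71): size=1
2. enqueue(60): size=2
3. enqueue(41): size=3
4. enqueue(64): size=4
5. enqueue(23): size=5
6. enqueue(14): size=5=cap → OVERFLOW (fail)
7. enqueue(52): size=5=cap → OVERFLOW (fail)
8. enqueue(23): size=5=cap → OVERFLOW (fail)
9. enqueue(79): size=5=cap → OVERFLOW (fail)
10. enqueue(69): size=5=cap → OVERFLOW (fail)
11. enqueue(18): size=5=cap → OVERFLOW (fail)
12. enqueue(85): size=5=cap → OVERFLOW (fail)
13. enqueue(66): size=5=cap → OVERFLOW (fail)
14. dequeue(): size=4
15. enqueue(74): size=5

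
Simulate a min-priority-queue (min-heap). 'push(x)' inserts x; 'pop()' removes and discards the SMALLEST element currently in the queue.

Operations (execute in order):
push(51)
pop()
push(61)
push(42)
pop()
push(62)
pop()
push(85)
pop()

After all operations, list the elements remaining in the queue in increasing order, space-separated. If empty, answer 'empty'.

Answer: 85

Derivation:
push(51): heap contents = [51]
pop() → 51: heap contents = []
push(61): heap contents = [61]
push(42): heap contents = [42, 61]
pop() → 42: heap contents = [61]
push(62): heap contents = [61, 62]
pop() → 61: heap contents = [62]
push(85): heap contents = [62, 85]
pop() → 62: heap contents = [85]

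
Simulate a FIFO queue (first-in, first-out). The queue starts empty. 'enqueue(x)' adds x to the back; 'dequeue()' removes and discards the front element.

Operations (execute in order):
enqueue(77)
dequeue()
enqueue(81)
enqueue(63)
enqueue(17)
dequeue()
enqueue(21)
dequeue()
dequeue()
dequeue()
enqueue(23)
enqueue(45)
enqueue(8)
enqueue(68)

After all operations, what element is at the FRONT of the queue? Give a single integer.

enqueue(77): queue = [77]
dequeue(): queue = []
enqueue(81): queue = [81]
enqueue(63): queue = [81, 63]
enqueue(17): queue = [81, 63, 17]
dequeue(): queue = [63, 17]
enqueue(21): queue = [63, 17, 21]
dequeue(): queue = [17, 21]
dequeue(): queue = [21]
dequeue(): queue = []
enqueue(23): queue = [23]
enqueue(45): queue = [23, 45]
enqueue(8): queue = [23, 45, 8]
enqueue(68): queue = [23, 45, 8, 68]

Answer: 23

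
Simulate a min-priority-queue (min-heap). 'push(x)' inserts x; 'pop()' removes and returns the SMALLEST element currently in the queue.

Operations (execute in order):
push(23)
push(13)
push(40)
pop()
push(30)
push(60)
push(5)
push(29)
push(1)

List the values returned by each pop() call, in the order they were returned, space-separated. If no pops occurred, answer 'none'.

Answer: 13

Derivation:
push(23): heap contents = [23]
push(13): heap contents = [13, 23]
push(40): heap contents = [13, 23, 40]
pop() → 13: heap contents = [23, 40]
push(30): heap contents = [23, 30, 40]
push(60): heap contents = [23, 30, 40, 60]
push(5): heap contents = [5, 23, 30, 40, 60]
push(29): heap contents = [5, 23, 29, 30, 40, 60]
push(1): heap contents = [1, 5, 23, 29, 30, 40, 60]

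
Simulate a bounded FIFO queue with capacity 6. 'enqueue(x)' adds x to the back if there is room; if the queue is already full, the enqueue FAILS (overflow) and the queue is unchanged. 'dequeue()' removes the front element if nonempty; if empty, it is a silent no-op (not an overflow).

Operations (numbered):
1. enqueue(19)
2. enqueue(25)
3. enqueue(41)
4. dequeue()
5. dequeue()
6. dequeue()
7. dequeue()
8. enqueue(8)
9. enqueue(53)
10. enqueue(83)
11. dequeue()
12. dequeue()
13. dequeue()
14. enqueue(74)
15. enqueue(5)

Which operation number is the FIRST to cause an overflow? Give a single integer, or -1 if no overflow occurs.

Answer: -1

Derivation:
1. enqueue(19): size=1
2. enqueue(25): size=2
3. enqueue(41): size=3
4. dequeue(): size=2
5. dequeue(): size=1
6. dequeue(): size=0
7. dequeue(): empty, no-op, size=0
8. enqueue(8): size=1
9. enqueue(53): size=2
10. enqueue(83): size=3
11. dequeue(): size=2
12. dequeue(): size=1
13. dequeue(): size=0
14. enqueue(74): size=1
15. enqueue(5): size=2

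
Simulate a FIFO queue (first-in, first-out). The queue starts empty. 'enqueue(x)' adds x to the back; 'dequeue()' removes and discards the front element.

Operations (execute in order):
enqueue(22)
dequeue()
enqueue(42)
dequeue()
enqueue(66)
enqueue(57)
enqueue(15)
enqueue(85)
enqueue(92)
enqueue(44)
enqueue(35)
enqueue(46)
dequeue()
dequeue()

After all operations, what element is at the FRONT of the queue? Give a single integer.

enqueue(22): queue = [22]
dequeue(): queue = []
enqueue(42): queue = [42]
dequeue(): queue = []
enqueue(66): queue = [66]
enqueue(57): queue = [66, 57]
enqueue(15): queue = [66, 57, 15]
enqueue(85): queue = [66, 57, 15, 85]
enqueue(92): queue = [66, 57, 15, 85, 92]
enqueue(44): queue = [66, 57, 15, 85, 92, 44]
enqueue(35): queue = [66, 57, 15, 85, 92, 44, 35]
enqueue(46): queue = [66, 57, 15, 85, 92, 44, 35, 46]
dequeue(): queue = [57, 15, 85, 92, 44, 35, 46]
dequeue(): queue = [15, 85, 92, 44, 35, 46]

Answer: 15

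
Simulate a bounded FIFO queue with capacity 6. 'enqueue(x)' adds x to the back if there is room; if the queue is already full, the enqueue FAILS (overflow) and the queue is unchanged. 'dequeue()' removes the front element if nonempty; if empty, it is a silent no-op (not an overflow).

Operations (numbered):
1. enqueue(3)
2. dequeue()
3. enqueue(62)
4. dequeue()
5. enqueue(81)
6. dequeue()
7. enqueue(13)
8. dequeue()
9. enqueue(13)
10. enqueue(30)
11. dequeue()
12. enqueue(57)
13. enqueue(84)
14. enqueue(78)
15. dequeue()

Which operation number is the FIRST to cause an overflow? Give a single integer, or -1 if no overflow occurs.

Answer: -1

Derivation:
1. enqueue(3): size=1
2. dequeue(): size=0
3. enqueue(62): size=1
4. dequeue(): size=0
5. enqueue(81): size=1
6. dequeue(): size=0
7. enqueue(13): size=1
8. dequeue(): size=0
9. enqueue(13): size=1
10. enqueue(30): size=2
11. dequeue(): size=1
12. enqueue(57): size=2
13. enqueue(84): size=3
14. enqueue(78): size=4
15. dequeue(): size=3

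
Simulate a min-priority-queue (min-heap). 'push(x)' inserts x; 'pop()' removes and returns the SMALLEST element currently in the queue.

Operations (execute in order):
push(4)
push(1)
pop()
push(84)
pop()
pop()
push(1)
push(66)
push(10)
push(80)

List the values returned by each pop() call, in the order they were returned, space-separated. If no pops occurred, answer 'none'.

Answer: 1 4 84

Derivation:
push(4): heap contents = [4]
push(1): heap contents = [1, 4]
pop() → 1: heap contents = [4]
push(84): heap contents = [4, 84]
pop() → 4: heap contents = [84]
pop() → 84: heap contents = []
push(1): heap contents = [1]
push(66): heap contents = [1, 66]
push(10): heap contents = [1, 10, 66]
push(80): heap contents = [1, 10, 66, 80]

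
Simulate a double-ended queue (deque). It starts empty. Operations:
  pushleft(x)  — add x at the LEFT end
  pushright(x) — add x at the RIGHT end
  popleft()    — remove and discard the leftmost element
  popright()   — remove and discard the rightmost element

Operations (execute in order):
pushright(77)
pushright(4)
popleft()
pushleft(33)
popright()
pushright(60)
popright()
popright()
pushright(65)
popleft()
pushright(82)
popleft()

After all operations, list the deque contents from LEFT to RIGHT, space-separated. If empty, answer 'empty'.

pushright(77): [77]
pushright(4): [77, 4]
popleft(): [4]
pushleft(33): [33, 4]
popright(): [33]
pushright(60): [33, 60]
popright(): [33]
popright(): []
pushright(65): [65]
popleft(): []
pushright(82): [82]
popleft(): []

Answer: empty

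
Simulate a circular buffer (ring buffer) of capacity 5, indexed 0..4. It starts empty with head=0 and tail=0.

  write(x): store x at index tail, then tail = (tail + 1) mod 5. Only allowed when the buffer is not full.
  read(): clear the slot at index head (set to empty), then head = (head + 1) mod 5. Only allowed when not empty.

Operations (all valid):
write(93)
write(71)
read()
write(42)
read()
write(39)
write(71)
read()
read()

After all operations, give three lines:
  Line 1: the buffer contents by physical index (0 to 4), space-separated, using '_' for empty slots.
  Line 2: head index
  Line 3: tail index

write(93): buf=[93 _ _ _ _], head=0, tail=1, size=1
write(71): buf=[93 71 _ _ _], head=0, tail=2, size=2
read(): buf=[_ 71 _ _ _], head=1, tail=2, size=1
write(42): buf=[_ 71 42 _ _], head=1, tail=3, size=2
read(): buf=[_ _ 42 _ _], head=2, tail=3, size=1
write(39): buf=[_ _ 42 39 _], head=2, tail=4, size=2
write(71): buf=[_ _ 42 39 71], head=2, tail=0, size=3
read(): buf=[_ _ _ 39 71], head=3, tail=0, size=2
read(): buf=[_ _ _ _ 71], head=4, tail=0, size=1

Answer: _ _ _ _ 71
4
0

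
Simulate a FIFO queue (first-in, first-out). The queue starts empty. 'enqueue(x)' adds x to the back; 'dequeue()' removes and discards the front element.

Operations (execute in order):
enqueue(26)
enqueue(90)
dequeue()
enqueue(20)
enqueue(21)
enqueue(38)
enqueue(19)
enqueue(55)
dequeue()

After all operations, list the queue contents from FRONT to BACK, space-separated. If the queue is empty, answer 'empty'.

enqueue(26): [26]
enqueue(90): [26, 90]
dequeue(): [90]
enqueue(20): [90, 20]
enqueue(21): [90, 20, 21]
enqueue(38): [90, 20, 21, 38]
enqueue(19): [90, 20, 21, 38, 19]
enqueue(55): [90, 20, 21, 38, 19, 55]
dequeue(): [20, 21, 38, 19, 55]

Answer: 20 21 38 19 55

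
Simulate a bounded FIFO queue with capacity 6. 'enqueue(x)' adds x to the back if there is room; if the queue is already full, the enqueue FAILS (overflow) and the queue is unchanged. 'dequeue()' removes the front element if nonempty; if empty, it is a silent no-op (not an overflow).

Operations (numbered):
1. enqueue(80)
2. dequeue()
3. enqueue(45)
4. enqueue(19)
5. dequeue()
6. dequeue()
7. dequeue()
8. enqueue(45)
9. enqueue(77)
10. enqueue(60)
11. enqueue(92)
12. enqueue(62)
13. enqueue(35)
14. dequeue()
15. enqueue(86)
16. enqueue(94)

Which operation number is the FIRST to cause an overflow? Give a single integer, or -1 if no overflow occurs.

Answer: 16

Derivation:
1. enqueue(80): size=1
2. dequeue(): size=0
3. enqueue(45): size=1
4. enqueue(19): size=2
5. dequeue(): size=1
6. dequeue(): size=0
7. dequeue(): empty, no-op, size=0
8. enqueue(45): size=1
9. enqueue(77): size=2
10. enqueue(60): size=3
11. enqueue(92): size=4
12. enqueue(62): size=5
13. enqueue(35): size=6
14. dequeue(): size=5
15. enqueue(86): size=6
16. enqueue(94): size=6=cap → OVERFLOW (fail)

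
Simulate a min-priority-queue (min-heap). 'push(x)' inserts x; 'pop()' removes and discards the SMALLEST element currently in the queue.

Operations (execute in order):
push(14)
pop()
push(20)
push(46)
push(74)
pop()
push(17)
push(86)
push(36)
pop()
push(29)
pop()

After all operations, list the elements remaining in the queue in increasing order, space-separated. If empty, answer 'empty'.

push(14): heap contents = [14]
pop() → 14: heap contents = []
push(20): heap contents = [20]
push(46): heap contents = [20, 46]
push(74): heap contents = [20, 46, 74]
pop() → 20: heap contents = [46, 74]
push(17): heap contents = [17, 46, 74]
push(86): heap contents = [17, 46, 74, 86]
push(36): heap contents = [17, 36, 46, 74, 86]
pop() → 17: heap contents = [36, 46, 74, 86]
push(29): heap contents = [29, 36, 46, 74, 86]
pop() → 29: heap contents = [36, 46, 74, 86]

Answer: 36 46 74 86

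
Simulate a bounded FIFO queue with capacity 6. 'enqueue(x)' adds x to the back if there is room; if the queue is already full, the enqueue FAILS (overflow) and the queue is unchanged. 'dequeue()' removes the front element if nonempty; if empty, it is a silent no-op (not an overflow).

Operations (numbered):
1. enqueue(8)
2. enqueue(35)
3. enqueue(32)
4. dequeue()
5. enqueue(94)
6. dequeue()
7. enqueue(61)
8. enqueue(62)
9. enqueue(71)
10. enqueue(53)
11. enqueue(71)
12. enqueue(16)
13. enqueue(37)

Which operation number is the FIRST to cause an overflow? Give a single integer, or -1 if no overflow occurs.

Answer: 11

Derivation:
1. enqueue(8): size=1
2. enqueue(35): size=2
3. enqueue(32): size=3
4. dequeue(): size=2
5. enqueue(94): size=3
6. dequeue(): size=2
7. enqueue(61): size=3
8. enqueue(62): size=4
9. enqueue(71): size=5
10. enqueue(53): size=6
11. enqueue(71): size=6=cap → OVERFLOW (fail)
12. enqueue(16): size=6=cap → OVERFLOW (fail)
13. enqueue(37): size=6=cap → OVERFLOW (fail)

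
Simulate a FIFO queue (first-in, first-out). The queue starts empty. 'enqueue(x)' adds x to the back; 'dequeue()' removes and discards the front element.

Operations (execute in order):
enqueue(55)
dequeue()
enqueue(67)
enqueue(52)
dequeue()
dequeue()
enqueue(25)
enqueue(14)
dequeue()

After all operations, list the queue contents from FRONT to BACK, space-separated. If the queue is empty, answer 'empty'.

Answer: 14

Derivation:
enqueue(55): [55]
dequeue(): []
enqueue(67): [67]
enqueue(52): [67, 52]
dequeue(): [52]
dequeue(): []
enqueue(25): [25]
enqueue(14): [25, 14]
dequeue(): [14]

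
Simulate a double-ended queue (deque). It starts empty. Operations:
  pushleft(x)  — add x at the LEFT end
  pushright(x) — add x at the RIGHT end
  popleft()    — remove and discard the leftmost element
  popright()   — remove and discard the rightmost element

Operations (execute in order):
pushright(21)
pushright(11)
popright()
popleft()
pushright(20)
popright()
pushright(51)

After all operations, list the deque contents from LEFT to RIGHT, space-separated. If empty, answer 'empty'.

Answer: 51

Derivation:
pushright(21): [21]
pushright(11): [21, 11]
popright(): [21]
popleft(): []
pushright(20): [20]
popright(): []
pushright(51): [51]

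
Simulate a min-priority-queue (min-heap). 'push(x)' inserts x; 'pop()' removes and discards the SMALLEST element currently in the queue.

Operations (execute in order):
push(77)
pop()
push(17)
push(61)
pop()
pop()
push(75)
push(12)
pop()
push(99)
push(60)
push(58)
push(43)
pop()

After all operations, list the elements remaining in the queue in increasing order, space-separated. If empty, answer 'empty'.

Answer: 58 60 75 99

Derivation:
push(77): heap contents = [77]
pop() → 77: heap contents = []
push(17): heap contents = [17]
push(61): heap contents = [17, 61]
pop() → 17: heap contents = [61]
pop() → 61: heap contents = []
push(75): heap contents = [75]
push(12): heap contents = [12, 75]
pop() → 12: heap contents = [75]
push(99): heap contents = [75, 99]
push(60): heap contents = [60, 75, 99]
push(58): heap contents = [58, 60, 75, 99]
push(43): heap contents = [43, 58, 60, 75, 99]
pop() → 43: heap contents = [58, 60, 75, 99]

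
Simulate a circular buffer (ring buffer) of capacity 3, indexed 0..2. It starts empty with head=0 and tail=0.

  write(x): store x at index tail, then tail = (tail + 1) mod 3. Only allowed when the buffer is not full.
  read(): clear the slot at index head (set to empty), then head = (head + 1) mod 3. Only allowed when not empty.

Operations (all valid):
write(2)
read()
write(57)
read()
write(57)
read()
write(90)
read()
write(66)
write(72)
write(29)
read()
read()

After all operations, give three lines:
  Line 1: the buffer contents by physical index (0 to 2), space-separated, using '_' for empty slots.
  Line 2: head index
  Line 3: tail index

Answer: 29 _ _
0
1

Derivation:
write(2): buf=[2 _ _], head=0, tail=1, size=1
read(): buf=[_ _ _], head=1, tail=1, size=0
write(57): buf=[_ 57 _], head=1, tail=2, size=1
read(): buf=[_ _ _], head=2, tail=2, size=0
write(57): buf=[_ _ 57], head=2, tail=0, size=1
read(): buf=[_ _ _], head=0, tail=0, size=0
write(90): buf=[90 _ _], head=0, tail=1, size=1
read(): buf=[_ _ _], head=1, tail=1, size=0
write(66): buf=[_ 66 _], head=1, tail=2, size=1
write(72): buf=[_ 66 72], head=1, tail=0, size=2
write(29): buf=[29 66 72], head=1, tail=1, size=3
read(): buf=[29 _ 72], head=2, tail=1, size=2
read(): buf=[29 _ _], head=0, tail=1, size=1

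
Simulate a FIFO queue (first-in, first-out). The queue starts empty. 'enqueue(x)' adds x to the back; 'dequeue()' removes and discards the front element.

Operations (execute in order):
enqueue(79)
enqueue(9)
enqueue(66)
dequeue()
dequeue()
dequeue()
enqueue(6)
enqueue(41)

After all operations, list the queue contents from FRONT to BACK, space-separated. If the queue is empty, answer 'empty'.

enqueue(79): [79]
enqueue(9): [79, 9]
enqueue(66): [79, 9, 66]
dequeue(): [9, 66]
dequeue(): [66]
dequeue(): []
enqueue(6): [6]
enqueue(41): [6, 41]

Answer: 6 41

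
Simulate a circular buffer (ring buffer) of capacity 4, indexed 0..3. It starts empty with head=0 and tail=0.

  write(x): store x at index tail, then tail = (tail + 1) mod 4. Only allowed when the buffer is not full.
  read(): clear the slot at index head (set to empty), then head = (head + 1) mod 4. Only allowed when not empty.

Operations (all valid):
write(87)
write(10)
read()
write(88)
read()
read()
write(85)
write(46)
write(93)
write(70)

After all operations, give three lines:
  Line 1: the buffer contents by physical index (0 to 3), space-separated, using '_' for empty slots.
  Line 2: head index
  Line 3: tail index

Answer: 46 93 70 85
3
3

Derivation:
write(87): buf=[87 _ _ _], head=0, tail=1, size=1
write(10): buf=[87 10 _ _], head=0, tail=2, size=2
read(): buf=[_ 10 _ _], head=1, tail=2, size=1
write(88): buf=[_ 10 88 _], head=1, tail=3, size=2
read(): buf=[_ _ 88 _], head=2, tail=3, size=1
read(): buf=[_ _ _ _], head=3, tail=3, size=0
write(85): buf=[_ _ _ 85], head=3, tail=0, size=1
write(46): buf=[46 _ _ 85], head=3, tail=1, size=2
write(93): buf=[46 93 _ 85], head=3, tail=2, size=3
write(70): buf=[46 93 70 85], head=3, tail=3, size=4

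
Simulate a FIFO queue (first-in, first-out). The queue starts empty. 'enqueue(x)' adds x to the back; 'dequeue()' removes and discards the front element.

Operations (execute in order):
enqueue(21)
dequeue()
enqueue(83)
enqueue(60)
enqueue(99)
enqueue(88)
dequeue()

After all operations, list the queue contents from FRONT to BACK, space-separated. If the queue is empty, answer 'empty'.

enqueue(21): [21]
dequeue(): []
enqueue(83): [83]
enqueue(60): [83, 60]
enqueue(99): [83, 60, 99]
enqueue(88): [83, 60, 99, 88]
dequeue(): [60, 99, 88]

Answer: 60 99 88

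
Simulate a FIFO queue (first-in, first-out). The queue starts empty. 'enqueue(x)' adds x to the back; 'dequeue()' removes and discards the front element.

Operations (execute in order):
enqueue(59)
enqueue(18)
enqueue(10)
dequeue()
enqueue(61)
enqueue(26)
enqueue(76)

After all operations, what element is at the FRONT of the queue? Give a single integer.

enqueue(59): queue = [59]
enqueue(18): queue = [59, 18]
enqueue(10): queue = [59, 18, 10]
dequeue(): queue = [18, 10]
enqueue(61): queue = [18, 10, 61]
enqueue(26): queue = [18, 10, 61, 26]
enqueue(76): queue = [18, 10, 61, 26, 76]

Answer: 18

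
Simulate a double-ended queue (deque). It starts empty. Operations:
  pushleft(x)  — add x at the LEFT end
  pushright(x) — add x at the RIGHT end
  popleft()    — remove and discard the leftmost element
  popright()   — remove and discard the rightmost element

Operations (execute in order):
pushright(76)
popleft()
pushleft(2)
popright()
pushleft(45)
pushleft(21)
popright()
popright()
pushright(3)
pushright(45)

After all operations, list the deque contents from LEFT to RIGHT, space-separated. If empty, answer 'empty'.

pushright(76): [76]
popleft(): []
pushleft(2): [2]
popright(): []
pushleft(45): [45]
pushleft(21): [21, 45]
popright(): [21]
popright(): []
pushright(3): [3]
pushright(45): [3, 45]

Answer: 3 45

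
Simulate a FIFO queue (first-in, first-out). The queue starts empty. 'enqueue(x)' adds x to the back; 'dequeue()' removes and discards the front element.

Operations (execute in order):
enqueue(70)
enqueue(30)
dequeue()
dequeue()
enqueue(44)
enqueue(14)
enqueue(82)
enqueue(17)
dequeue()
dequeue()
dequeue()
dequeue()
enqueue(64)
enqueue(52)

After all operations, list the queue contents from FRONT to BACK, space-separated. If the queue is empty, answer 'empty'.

Answer: 64 52

Derivation:
enqueue(70): [70]
enqueue(30): [70, 30]
dequeue(): [30]
dequeue(): []
enqueue(44): [44]
enqueue(14): [44, 14]
enqueue(82): [44, 14, 82]
enqueue(17): [44, 14, 82, 17]
dequeue(): [14, 82, 17]
dequeue(): [82, 17]
dequeue(): [17]
dequeue(): []
enqueue(64): [64]
enqueue(52): [64, 52]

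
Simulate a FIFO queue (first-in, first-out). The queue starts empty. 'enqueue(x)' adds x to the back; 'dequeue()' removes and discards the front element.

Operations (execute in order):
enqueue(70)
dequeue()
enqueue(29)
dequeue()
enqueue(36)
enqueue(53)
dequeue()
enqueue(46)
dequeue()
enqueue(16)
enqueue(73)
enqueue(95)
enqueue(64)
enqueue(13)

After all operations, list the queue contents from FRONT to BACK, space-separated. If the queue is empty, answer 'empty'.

Answer: 46 16 73 95 64 13

Derivation:
enqueue(70): [70]
dequeue(): []
enqueue(29): [29]
dequeue(): []
enqueue(36): [36]
enqueue(53): [36, 53]
dequeue(): [53]
enqueue(46): [53, 46]
dequeue(): [46]
enqueue(16): [46, 16]
enqueue(73): [46, 16, 73]
enqueue(95): [46, 16, 73, 95]
enqueue(64): [46, 16, 73, 95, 64]
enqueue(13): [46, 16, 73, 95, 64, 13]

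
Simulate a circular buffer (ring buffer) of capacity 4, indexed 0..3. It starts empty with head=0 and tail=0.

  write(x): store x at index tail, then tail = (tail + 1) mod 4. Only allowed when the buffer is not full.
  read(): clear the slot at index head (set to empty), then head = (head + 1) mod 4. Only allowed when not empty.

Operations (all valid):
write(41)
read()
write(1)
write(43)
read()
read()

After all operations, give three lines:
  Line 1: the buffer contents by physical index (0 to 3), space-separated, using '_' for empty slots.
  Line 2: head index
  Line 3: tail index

Answer: _ _ _ _
3
3

Derivation:
write(41): buf=[41 _ _ _], head=0, tail=1, size=1
read(): buf=[_ _ _ _], head=1, tail=1, size=0
write(1): buf=[_ 1 _ _], head=1, tail=2, size=1
write(43): buf=[_ 1 43 _], head=1, tail=3, size=2
read(): buf=[_ _ 43 _], head=2, tail=3, size=1
read(): buf=[_ _ _ _], head=3, tail=3, size=0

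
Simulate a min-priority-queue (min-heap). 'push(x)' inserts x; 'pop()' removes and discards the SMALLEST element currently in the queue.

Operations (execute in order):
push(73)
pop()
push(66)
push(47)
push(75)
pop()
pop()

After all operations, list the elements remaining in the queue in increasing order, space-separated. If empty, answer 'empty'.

Answer: 75

Derivation:
push(73): heap contents = [73]
pop() → 73: heap contents = []
push(66): heap contents = [66]
push(47): heap contents = [47, 66]
push(75): heap contents = [47, 66, 75]
pop() → 47: heap contents = [66, 75]
pop() → 66: heap contents = [75]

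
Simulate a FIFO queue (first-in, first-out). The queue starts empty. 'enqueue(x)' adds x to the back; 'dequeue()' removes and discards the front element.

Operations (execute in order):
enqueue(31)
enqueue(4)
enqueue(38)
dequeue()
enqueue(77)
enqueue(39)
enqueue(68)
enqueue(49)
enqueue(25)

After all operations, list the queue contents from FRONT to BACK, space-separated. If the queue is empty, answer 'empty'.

enqueue(31): [31]
enqueue(4): [31, 4]
enqueue(38): [31, 4, 38]
dequeue(): [4, 38]
enqueue(77): [4, 38, 77]
enqueue(39): [4, 38, 77, 39]
enqueue(68): [4, 38, 77, 39, 68]
enqueue(49): [4, 38, 77, 39, 68, 49]
enqueue(25): [4, 38, 77, 39, 68, 49, 25]

Answer: 4 38 77 39 68 49 25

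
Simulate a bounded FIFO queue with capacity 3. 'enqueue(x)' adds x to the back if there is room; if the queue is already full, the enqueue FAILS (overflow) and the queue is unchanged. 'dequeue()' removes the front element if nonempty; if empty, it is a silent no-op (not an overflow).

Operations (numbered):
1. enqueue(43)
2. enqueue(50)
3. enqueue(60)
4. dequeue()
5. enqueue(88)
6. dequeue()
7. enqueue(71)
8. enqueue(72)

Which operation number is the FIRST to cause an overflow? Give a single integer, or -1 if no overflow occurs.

1. enqueue(43): size=1
2. enqueue(50): size=2
3. enqueue(60): size=3
4. dequeue(): size=2
5. enqueue(88): size=3
6. dequeue(): size=2
7. enqueue(71): size=3
8. enqueue(72): size=3=cap → OVERFLOW (fail)

Answer: 8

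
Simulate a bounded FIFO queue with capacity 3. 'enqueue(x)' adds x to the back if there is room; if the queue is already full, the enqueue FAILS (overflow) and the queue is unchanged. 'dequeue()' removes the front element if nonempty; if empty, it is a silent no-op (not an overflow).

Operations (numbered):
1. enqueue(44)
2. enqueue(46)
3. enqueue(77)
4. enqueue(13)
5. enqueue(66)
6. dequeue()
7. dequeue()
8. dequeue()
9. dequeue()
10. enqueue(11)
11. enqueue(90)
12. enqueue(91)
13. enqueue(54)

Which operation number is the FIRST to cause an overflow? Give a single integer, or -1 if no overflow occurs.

Answer: 4

Derivation:
1. enqueue(44): size=1
2. enqueue(46): size=2
3. enqueue(77): size=3
4. enqueue(13): size=3=cap → OVERFLOW (fail)
5. enqueue(66): size=3=cap → OVERFLOW (fail)
6. dequeue(): size=2
7. dequeue(): size=1
8. dequeue(): size=0
9. dequeue(): empty, no-op, size=0
10. enqueue(11): size=1
11. enqueue(90): size=2
12. enqueue(91): size=3
13. enqueue(54): size=3=cap → OVERFLOW (fail)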